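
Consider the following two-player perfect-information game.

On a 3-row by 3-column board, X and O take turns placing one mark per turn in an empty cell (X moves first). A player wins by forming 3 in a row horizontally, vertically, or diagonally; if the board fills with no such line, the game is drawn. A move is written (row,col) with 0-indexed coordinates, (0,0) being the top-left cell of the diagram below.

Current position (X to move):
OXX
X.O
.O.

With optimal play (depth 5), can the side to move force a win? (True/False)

ply 1, X at OXX/X.O/.O. | (1,1)=+0→OXX/XXO/.O.*; (2,0)=+0→OXX/X.O/XO.; (2,2)=+0→OXX/X.O/.OX
ply 2, O at OXX/XXO/.O. | (2,0)=+0→OXX/XXO/OO.*; (2,2)=-1→OXX/XXO/.OO
ply 3, X at OXX/XXO/OO. | (2,2)=+0→OXX/XXO/OOX*
ply 4: OXX/XXO/OOX is terminal +0 (O); from OXX/X.O/.O. depth 5

X winning at [OXX/X.O/.O.]: False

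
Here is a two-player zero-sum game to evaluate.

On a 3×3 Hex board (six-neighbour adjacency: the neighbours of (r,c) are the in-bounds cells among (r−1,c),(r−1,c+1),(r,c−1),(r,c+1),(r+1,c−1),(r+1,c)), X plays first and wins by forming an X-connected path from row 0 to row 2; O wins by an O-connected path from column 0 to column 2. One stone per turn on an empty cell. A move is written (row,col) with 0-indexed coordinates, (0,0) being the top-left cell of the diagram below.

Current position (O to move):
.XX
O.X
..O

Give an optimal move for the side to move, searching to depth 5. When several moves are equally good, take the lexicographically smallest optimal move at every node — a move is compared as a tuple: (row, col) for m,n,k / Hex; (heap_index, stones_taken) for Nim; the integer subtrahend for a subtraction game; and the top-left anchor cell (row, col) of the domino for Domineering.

p1 O@[.XX/O.X/..O]: (0,0)[OXX/O.X/..O]-1 (1,1)[.XX/OOX/..O]-1 (2,0)[.XX/O.X/O.O]-1 (2,1)[.XX/O.X/.OO]+1*
p2 X@[.XX/O.X/.OO]: (0,0)[XXX/O.X/.OO]-1* (1,1)[.XX/OXX/.OO]-1 (2,0)[.XX/O.X/XOO]-1
p3 O@[XXX/O.X/.OO]: (1,1)[XXX/OOX/.OO]+1* (2,0)[XXX/O.X/OOO]+1
p4 X@[XXX/OOX/.OO] terminal -1; root [.XX/O.X/..O] d5

O's best at [.XX/O.X/..O]: (2,1)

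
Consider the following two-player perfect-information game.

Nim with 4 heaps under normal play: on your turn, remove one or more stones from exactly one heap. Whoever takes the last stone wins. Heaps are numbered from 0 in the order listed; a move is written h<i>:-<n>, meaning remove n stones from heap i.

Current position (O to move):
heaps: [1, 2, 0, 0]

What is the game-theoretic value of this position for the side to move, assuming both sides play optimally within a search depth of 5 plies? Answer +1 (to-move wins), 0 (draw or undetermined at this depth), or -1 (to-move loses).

value((1,2,0,0), O) = +1

ply 1, O at (1,2,0,0) | h0:-1=-1→(0,2,0,0); h1:-1=+1→(1,1,0,0)*; h1:-2=-1→(1,0,0,0)
ply 2, X at (1,1,0,0) | h0:-1=-1→(0,1,0,0)*; h1:-1=-1→(1,0,0,0)
ply 3, O at (0,1,0,0) | h1:-1=+1→(0,0,0,0)*
ply 4: (0,0,0,0) is terminal -1 (X); from (1,2,0,0) depth 5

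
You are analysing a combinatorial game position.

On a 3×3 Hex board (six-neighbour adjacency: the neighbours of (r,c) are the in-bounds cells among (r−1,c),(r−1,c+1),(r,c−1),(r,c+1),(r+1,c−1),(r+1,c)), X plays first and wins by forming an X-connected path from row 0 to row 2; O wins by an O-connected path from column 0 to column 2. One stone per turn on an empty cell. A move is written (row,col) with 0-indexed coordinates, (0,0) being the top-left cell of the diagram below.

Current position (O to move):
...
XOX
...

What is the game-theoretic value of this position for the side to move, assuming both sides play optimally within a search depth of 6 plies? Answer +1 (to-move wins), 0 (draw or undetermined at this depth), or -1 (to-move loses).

value(.../XOX/..., O) = -1

ply 1, O at .../XOX/... | (0,0)=-1→O../XOX/...*; (0,1)=-1→.O./XOX/...; (0,2)=-1→..O/XOX/...; (2,0)=-1→.../XOX/O..; (2,1)=-1→.../XOX/.O.; (2,2)=-1→.../XOX/..O
ply 2, X at O../XOX/... | (0,1)=+1→OX./XOX/...*; (0,2)=+1→O.X/XOX/...; (2,0)=+1→O../XOX/X..; (2,1)=-1→O../XOX/.X.; (2,2)=-1→O../XOX/..X
ply 3, O at OX./XOX/... | (0,2)=-1→OXO/XOX/...*; (2,0)=-1→OX./XOX/O..; (2,1)=-1→OX./XOX/.O.; (2,2)=-1→OX./XOX/..O
ply 4, X at OXO/XOX/... | (2,0)=+1→OXO/XOX/X..*; (2,1)=-1→OXO/XOX/.X.; (2,2)=-1→OXO/XOX/..X
ply 5: OXO/XOX/X.. is terminal -1 (O); from .../XOX/... depth 6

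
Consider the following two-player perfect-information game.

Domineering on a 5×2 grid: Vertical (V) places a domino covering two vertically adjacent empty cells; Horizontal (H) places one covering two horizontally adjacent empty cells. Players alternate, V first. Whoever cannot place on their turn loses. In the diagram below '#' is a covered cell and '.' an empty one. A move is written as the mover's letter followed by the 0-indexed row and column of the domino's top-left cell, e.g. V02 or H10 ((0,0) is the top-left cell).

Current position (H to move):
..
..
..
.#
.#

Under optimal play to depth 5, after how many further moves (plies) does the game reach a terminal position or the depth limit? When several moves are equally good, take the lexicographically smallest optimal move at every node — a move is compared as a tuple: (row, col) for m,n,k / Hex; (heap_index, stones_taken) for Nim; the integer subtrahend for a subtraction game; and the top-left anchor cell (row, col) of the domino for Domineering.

PV length from [../../../.#/.#]: 3 plies

[../../../.#/.#] H move#1: H00:-1/##/../../.#/.#, H10:+1/../##/../.#/.#*, H20:-1/../../##/.#/.#
[../##/../.#/.#] V move#2: V20:-1/../##/#./##/.#*, V30:-1/../##/../##/##
[../##/#./##/.#] H move#3: H00:+1/##/##/#./##/.#*
[##/##/#./##/.#] end (terminal -1, V#4); searched ../../../.#/.# to 5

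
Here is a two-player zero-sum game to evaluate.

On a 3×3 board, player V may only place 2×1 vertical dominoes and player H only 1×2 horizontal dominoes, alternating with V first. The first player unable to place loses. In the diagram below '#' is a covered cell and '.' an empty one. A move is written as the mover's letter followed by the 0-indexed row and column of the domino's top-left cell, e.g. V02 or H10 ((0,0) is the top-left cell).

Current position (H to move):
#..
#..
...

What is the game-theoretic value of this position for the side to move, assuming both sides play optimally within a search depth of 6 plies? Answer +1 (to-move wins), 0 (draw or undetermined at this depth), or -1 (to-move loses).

value(#../#../..., H) = +1

[#../#../...] H move#1: H01:-1/###/#../..., H11:+1/#../###/...*, H20:-1/#../#../##., H21:-1/#../#../.##
[#../###/...] end (terminal -1, V#2); searched #../#../... to 6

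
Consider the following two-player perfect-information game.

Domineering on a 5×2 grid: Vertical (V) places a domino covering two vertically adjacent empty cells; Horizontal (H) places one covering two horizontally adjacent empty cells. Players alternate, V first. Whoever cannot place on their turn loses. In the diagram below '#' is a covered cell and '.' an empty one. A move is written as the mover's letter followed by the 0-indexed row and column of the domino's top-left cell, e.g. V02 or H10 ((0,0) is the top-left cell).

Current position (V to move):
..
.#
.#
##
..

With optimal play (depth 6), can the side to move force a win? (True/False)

V winning at [../.#/.#/##/..]: False

p1 V@[../.#/.#/##/..]: V00[#./##/.#/##/..]-1* V10[../##/##/##/..]-1
p2 H@[#./##/.#/##/..]: H40[#./##/.#/##/##]+1*
p3 V@[#./##/.#/##/##] terminal -1; root [../.#/.#/##/..] d6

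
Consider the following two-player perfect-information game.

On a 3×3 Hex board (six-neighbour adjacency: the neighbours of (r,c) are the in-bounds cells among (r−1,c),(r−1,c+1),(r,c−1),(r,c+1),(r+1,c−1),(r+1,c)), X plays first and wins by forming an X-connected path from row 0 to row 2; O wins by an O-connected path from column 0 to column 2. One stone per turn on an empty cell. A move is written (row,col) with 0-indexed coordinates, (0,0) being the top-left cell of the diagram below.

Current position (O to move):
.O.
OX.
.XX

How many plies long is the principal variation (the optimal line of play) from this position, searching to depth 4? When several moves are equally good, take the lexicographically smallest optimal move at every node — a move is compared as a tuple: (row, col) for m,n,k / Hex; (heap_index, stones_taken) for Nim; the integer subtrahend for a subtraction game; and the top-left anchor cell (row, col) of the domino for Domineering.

p1 O@[.O./OX./.XX]: (0,0)[OO./OX./.XX]-1 (0,2)[.OO/OX./.XX]+1* (1,2)[.O./OXO/.XX]-1 (2,0)[.O./OX./OXX]-1
p2 X@[.OO/OX./.XX] terminal -1; root [.O./OX./.XX] d4

PV length from [.O./OX./.XX]: 1 ply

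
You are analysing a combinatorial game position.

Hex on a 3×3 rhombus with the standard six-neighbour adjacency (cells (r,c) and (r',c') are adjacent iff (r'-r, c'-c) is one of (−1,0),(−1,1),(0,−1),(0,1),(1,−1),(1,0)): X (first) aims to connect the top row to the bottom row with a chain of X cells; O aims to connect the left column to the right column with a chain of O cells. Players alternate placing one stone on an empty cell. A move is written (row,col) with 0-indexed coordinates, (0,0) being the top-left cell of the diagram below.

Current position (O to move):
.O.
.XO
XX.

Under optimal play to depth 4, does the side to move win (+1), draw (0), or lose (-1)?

ply 1, O at .O./.XO/XX. | (0,0)=-1→OO./.XO/XX.; (0,2)=+1→.OO/.XO/XX.*; (1,0)=-1→.O./OXO/XX.; (2,2)=-1→.O./.XO/XXO
ply 2, X at .OO/.XO/XX. | (0,0)=-1→XOO/.XO/XX.*; (1,0)=-1→.OO/XXO/XX.; (2,2)=-1→.OO/.XO/XXX
ply 3, O at XOO/.XO/XX. | (1,0)=+1→XOO/OXO/XX.*; (2,2)=-1→XOO/.XO/XXO
ply 4: XOO/OXO/XX. is terminal -1 (X); from .O./.XO/XX. depth 4

value(.O./.XO/XX., O) = +1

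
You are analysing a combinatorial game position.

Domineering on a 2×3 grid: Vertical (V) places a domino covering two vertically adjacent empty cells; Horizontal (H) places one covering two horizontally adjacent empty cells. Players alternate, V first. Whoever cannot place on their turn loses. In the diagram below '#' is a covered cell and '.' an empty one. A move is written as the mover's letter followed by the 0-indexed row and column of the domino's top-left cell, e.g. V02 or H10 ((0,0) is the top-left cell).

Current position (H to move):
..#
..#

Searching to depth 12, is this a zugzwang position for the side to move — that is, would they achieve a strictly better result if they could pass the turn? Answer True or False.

zugzwang(..#/..#, H) = False

ply 1, H at ..#/..# | H00=+1→###/..#*; H10=+1→..#/###
ply 2: ###/..# is terminal -1 (V); from ..#/..# depth 12
suppose H passes — search the same position with V to move:
pass> ply 1, V at ..#/..# | V00=+1→#.#/#.#*; V01=+1→.##/.##
pass> ply 2: #.#/#.# is terminal -1 (H); from ..#/..# depth 12
for H: play +1, pass -1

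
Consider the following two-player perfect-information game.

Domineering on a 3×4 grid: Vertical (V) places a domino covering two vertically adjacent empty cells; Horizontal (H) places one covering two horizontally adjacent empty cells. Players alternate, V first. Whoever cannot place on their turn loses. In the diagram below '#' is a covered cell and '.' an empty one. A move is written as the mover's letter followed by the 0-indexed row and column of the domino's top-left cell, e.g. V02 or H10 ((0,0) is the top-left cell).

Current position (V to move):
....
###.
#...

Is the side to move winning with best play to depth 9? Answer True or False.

V winning at [..../###./#...]: False

ply 1, V at ..../###./#... | V03=-1→...#/####/#...*; V13=-1→..../####/#..#
ply 2, H at ...#/####/#... | H00=+1→##.#/####/#...*; H01=+1→.###/####/#...; H21=+1→...#/####/###.; H22=+1→...#/####/#.##
ply 3: ##.#/####/#... is terminal -1 (V); from ..../###./#... depth 9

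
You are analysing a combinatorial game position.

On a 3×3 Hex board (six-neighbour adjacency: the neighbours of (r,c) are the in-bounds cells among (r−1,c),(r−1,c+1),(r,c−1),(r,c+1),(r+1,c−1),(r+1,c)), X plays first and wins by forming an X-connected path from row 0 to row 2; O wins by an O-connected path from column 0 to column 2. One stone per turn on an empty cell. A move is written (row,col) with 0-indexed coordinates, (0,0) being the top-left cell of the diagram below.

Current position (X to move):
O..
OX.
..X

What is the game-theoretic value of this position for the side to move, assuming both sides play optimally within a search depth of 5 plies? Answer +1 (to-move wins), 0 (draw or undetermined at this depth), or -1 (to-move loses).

[O../OX./..X] X move#1: (0,1):+1/OX./OX./..X*, (0,2):+1/O.X/OX./..X, (1,2):+1/O../OXX/..X, (2,0):+1/O../OX./X.X, (2,1):+1/O../OX./.XX
[OX./OX./..X] O move#2: (0,2):-1/OXO/OX./..X*, (1,2):-1/OX./OXO/..X, (2,0):-1/OX./OX./O.X, (2,1):-1/OX./OX./.OX
[OXO/OX./..X] X move#3: (1,2):+1/OXO/OXX/..X*, (2,0):+1/OXO/OX./X.X, (2,1):+1/OXO/OX./.XX
[OXO/OXX/..X] end (terminal -1, O#4); searched O../OX./..X to 5

value(O../OX./..X, X) = +1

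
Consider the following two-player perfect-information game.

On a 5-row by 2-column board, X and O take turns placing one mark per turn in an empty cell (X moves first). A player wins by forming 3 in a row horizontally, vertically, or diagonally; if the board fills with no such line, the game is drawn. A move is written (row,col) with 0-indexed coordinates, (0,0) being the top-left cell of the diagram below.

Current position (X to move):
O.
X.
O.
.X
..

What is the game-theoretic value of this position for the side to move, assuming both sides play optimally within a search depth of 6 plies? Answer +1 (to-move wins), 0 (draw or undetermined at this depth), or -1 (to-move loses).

p1 X@[O./X./O./.X/..]: (0,1)[OX/X./O./.X/..]+0 (1,1)[O./XX/O./.X/..]+0 (2,1)[O./X./OX/.X/..]+1* (3,0)[O./X./O./XX/..]+0 (4,0)[O./X./O./.X/X.]+0 (4,1)[O./X./O./.X/.X]+0
p2 O@[O./X./OX/.X/..]: (0,1)[OO/X./OX/.X/..]-1* (1,1)[O./XO/OX/.X/..]-1 (3,0)[O./X./OX/OX/..]-1 (4,0)[O./X./OX/.X/O.]-1 (4,1)[O./X./OX/.X/.O]-1
p3 X@[OO/X./OX/.X/..]: (1,1)[OO/XX/OX/.X/..]+1* (3,0)[OO/X./OX/XX/..]+1 (4,0)[OO/X./OX/.X/X.]+1 (4,1)[OO/X./OX/.X/.X]+1
p4 O@[OO/XX/OX/.X/..] terminal -1; root [O./X./O./.X/..] d6

value(O./X./O./.X/.., X) = +1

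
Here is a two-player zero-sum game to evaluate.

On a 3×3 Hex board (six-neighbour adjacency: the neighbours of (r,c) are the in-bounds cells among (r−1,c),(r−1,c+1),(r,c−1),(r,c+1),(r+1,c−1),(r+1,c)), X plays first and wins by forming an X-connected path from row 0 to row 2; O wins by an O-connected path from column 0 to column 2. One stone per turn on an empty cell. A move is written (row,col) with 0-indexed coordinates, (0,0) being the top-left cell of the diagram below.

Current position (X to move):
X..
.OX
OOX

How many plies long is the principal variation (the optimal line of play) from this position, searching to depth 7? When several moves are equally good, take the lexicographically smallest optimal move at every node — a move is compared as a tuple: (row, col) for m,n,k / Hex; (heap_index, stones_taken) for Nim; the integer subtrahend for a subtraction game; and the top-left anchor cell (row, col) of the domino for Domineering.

[X../.OX/OOX] X move#1: (0,1):-1/XX./.OX/OOX, (0,2):+1/X.X/.OX/OOX*, (1,0):-1/X../XOX/OOX
[X.X/.OX/OOX] end (terminal -1, O#2); searched X../.OX/OOX to 7

PV length from [X../.OX/OOX]: 1 ply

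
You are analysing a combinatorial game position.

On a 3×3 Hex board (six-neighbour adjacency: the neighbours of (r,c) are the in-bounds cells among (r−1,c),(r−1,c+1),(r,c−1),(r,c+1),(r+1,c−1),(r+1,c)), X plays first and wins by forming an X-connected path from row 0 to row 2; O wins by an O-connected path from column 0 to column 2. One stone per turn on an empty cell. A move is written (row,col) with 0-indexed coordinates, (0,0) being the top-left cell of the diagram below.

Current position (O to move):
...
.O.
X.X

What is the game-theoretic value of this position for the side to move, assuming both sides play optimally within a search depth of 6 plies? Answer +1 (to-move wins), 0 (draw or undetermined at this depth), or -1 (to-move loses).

value(.../.O./X.X, O) = +1

p1 O@[.../.O./X.X]: (0,0)[O../.O./X.X]+1* (0,1)[.O./.O./X.X]+1 (0,2)[..O/.O./X.X]-1 (1,0)[.../OO./X.X]+1 (1,2)[.../.OO/X.X]-1 (2,1)[.../.O./XOX]-1
p2 X@[O../.O./X.X]: (0,1)[OX./.O./X.X]-1* (0,2)[O.X/.O./X.X]-1 (1,0)[O../XO./X.X]-1 (1,2)[O../.OX/X.X]-1 (2,1)[O../.O./XXX]-1
p3 O@[OX./.O./X.X]: (0,2)[OXO/.O./X.X]-1 (1,0)[OX./OO./X.X]+1* (1,2)[OX./.OO/X.X]-1 (2,1)[OX./.O./XOX]-1
p4 X@[OX./OO./X.X]: (0,2)[OXX/OO./X.X]-1* (1,2)[OX./OOX/X.X]-1 (2,1)[OX./OO./XXX]-1
p5 O@[OXX/OO./X.X]: (1,2)[OXX/OOO/X.X]+1* (2,1)[OXX/OO./XOX]-1
p6 X@[OXX/OOO/X.X] terminal -1; root [.../.O./X.X] d6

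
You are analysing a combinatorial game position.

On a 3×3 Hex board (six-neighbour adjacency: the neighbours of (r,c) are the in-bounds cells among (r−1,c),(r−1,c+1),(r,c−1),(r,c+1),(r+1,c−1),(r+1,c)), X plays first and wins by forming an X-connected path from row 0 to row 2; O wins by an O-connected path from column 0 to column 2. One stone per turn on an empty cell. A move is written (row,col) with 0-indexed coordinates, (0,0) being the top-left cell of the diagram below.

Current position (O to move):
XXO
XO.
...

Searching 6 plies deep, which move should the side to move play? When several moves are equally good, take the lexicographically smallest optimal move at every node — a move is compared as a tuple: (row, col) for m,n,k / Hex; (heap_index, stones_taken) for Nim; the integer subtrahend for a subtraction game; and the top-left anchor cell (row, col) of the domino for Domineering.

O's best at [XXO/XO./...]: (2,0)

ply 1, O at XXO/XO./... | (1,2)=-1→XXO/XOO/...; (2,0)=+1→XXO/XO./O..*; (2,1)=-1→XXO/XO./.O.; (2,2)=-1→XXO/XO./..O
ply 2: XXO/XO./O.. is terminal -1 (X); from XXO/XO./... depth 6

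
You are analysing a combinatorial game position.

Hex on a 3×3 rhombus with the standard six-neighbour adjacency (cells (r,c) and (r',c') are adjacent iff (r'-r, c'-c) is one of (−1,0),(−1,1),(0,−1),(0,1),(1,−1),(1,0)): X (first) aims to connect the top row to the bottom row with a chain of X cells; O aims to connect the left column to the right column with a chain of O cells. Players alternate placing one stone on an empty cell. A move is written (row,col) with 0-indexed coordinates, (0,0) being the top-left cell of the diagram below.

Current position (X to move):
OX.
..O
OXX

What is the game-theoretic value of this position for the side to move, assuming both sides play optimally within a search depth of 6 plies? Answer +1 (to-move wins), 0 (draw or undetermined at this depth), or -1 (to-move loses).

value(OX./..O/OXX, X) = +1

[OX./..O/OXX] X move#1: (0,2):-1/OXX/..O/OXX, (1,0):-1/OX./X.O/OXX, (1,1):+1/OX./.XO/OXX*
[OX./.XO/OXX] end (terminal -1, O#2); searched OX./..O/OXX to 6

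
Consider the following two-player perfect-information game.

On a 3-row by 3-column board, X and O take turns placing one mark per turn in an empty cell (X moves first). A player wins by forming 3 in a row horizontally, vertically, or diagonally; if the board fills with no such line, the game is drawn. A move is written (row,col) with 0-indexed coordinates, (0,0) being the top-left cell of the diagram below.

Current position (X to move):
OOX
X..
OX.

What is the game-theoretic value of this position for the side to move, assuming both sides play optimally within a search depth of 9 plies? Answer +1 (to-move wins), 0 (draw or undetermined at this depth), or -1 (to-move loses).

ply 1, X at OOX/X../OX. | (1,1)=+0→OOX/XX./OX.; (1,2)=+1→OOX/X.X/OX.*; (2,2)=+0→OOX/X../OXX
ply 2, O at OOX/X.X/OX. | (1,1)=-1→OOX/XOX/OX.*; (2,2)=-1→OOX/X.X/OXO
ply 3, X at OOX/XOX/OX. | (2,2)=+1→OOX/XOX/OXX*
ply 4: OOX/XOX/OXX is terminal -1 (O); from OOX/X../OX. depth 9

value(OOX/X../OX., X) = +1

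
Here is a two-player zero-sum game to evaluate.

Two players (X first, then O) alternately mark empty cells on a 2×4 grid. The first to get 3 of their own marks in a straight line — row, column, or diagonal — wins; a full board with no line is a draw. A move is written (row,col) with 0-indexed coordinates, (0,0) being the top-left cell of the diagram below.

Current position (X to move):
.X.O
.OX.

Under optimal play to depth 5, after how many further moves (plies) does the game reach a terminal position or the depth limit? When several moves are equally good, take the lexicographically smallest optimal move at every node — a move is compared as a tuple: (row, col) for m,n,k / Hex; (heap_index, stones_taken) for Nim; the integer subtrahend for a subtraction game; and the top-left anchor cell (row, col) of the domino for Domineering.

PV length from [.X.O/.OX.]: 4 plies

p1 X@[.X.O/.OX.]: (0,0)[XX.O/.OX.]+0* (0,2)[.XXO/.OX.]+0 (1,0)[.X.O/XOX.]+0 (1,3)[.X.O/.OXX]+0
p2 O@[XX.O/.OX.]: (0,2)[XXOO/.OX.]+0* (1,0)[XX.O/OOX.]-1 (1,3)[XX.O/.OXO]-1
p3 X@[XXOO/.OX.]: (1,0)[XXOO/XOX.]+0* (1,3)[XXOO/.OXX]+0
p4 O@[XXOO/XOX.]: (1,3)[XXOO/XOXO]+0*
p5 X@[XXOO/XOXO] terminal +0; root [.X.O/.OX.] d5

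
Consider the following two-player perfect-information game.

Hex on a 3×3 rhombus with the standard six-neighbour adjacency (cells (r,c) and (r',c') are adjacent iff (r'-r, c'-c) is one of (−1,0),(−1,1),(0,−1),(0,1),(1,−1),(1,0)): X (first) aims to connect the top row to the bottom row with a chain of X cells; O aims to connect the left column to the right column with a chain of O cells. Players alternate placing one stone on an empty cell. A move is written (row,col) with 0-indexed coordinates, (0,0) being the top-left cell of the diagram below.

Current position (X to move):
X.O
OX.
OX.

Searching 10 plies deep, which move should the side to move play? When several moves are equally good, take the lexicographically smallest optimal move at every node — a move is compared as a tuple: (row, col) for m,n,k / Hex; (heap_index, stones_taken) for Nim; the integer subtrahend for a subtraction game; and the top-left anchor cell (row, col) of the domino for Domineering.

p1 X@[X.O/OX./OX.]: (0,1)[XXO/OX./OX.]+1* (1,2)[X.O/OXX/OX.]-1 (2,2)[X.O/OX./OXX]-1
p2 O@[XXO/OX./OX.] terminal -1; root [X.O/OX./OX.] d10

X's best at [X.O/OX./OX.]: (0,1)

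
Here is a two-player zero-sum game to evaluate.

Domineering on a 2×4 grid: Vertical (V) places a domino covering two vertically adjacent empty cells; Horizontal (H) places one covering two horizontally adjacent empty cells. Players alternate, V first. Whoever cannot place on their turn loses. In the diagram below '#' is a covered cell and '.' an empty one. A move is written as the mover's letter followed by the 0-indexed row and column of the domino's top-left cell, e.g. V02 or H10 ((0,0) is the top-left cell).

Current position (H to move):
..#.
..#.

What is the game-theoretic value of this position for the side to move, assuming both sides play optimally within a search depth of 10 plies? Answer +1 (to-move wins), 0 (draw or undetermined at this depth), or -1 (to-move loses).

value(..#./..#., H) = +1

ply 1, H at ..#./..#. | H00=+1→###./..#.*; H10=+1→..#./###.
ply 2, V at ###./..#. | V03=-1→####/..##*
ply 3, H at ####/..## | H10=+1→####/####*
ply 4: ####/#### is terminal -1 (V); from ..#./..#. depth 10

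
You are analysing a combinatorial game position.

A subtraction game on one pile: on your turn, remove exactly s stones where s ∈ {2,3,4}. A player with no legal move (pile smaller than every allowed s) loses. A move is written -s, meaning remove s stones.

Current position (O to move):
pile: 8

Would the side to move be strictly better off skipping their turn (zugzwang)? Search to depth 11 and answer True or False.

ply 1, O at 8 | -2=+1→6*; -3=-1→5; -4=-1→4
ply 2, X at 6 | -2=-1→4*; -3=-1→3; -4=-1→2
ply 3, O at 4 | -2=-1→2; -3=+1→1*; -4=+1→0
ply 4: 1 is terminal -1 (X); from 8 depth 11
if O skipped the turn, X would face:
~ ply 1, X at 8 | -2=+1→6*; -3=-1→5; -4=-1→4
~ ply 2, O at 6 | -2=-1→4*; -3=-1→3; -4=-1→2
~ ply 3, X at 4 | -2=-1→2; -3=+1→1*; -4=+1→0
~ ply 4: 1 is terminal -1 (O); from 8 depth 11
compare (O): move=+1 vs pass=-1

zugzwang(8, O) = False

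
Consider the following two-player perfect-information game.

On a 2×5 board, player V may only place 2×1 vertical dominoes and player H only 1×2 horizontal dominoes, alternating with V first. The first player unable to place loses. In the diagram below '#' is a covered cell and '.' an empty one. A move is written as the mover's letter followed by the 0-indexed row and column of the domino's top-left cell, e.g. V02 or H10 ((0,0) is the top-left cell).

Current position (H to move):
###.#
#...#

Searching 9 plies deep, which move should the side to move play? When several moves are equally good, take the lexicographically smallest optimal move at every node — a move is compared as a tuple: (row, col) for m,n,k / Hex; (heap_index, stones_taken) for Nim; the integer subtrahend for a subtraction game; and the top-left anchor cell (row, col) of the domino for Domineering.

p1 H@[###.#/#...#]: H11[###.#/###.#]-1 H12[###.#/#.###]+1*
p2 V@[###.#/#.###] terminal -1; root [###.#/#...#] d9

H's best at [###.#/#...#]: H12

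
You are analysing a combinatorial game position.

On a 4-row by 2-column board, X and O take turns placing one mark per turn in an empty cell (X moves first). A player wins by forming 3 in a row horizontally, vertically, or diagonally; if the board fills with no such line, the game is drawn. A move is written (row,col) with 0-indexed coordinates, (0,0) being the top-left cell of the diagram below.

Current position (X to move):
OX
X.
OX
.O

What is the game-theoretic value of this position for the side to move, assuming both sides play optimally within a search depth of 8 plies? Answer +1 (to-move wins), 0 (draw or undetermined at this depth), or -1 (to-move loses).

value(OX/X./OX/.O, X) = +1

ply 1, X at OX/X./OX/.O | (1,1)=+1→OX/XX/OX/.O*; (3,0)=+0→OX/X./OX/XO
ply 2: OX/XX/OX/.O is terminal -1 (O); from OX/X./OX/.O depth 8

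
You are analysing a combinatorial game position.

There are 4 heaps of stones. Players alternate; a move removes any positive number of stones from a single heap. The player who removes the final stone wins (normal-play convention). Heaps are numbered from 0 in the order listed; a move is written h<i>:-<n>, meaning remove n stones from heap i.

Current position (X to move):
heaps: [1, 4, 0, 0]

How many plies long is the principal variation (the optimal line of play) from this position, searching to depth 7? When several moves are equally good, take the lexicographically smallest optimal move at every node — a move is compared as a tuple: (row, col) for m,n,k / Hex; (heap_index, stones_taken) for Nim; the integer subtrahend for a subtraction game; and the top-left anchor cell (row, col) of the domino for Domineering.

ply 1, X at (1,4,0,0) | h0:-1=-1→(0,4,0,0); h1:-1=-1→(1,3,0,0); h1:-2=-1→(1,2,0,0); h1:-3=+1→(1,1,0,0)*; h1:-4=-1→(1,0,0,0)
ply 2, O at (1,1,0,0) | h0:-1=-1→(0,1,0,0)*; h1:-1=-1→(1,0,0,0)
ply 3, X at (0,1,0,0) | h1:-1=+1→(0,0,0,0)*
ply 4: (0,0,0,0) is terminal -1 (O); from (1,4,0,0) depth 7

PV length from [(1,4,0,0)]: 3 plies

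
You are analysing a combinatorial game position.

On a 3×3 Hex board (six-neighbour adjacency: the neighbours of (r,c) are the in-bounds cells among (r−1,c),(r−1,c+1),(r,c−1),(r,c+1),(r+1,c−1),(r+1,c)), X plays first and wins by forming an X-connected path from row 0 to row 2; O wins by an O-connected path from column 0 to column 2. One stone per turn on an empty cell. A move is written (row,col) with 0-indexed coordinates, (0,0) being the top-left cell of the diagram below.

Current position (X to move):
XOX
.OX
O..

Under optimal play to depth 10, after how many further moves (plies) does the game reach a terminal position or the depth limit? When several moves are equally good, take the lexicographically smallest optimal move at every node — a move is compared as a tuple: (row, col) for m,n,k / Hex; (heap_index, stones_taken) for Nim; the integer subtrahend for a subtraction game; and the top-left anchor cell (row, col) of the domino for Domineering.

ply 1, X at XOX/.OX/O.. | (1,0)=+1→XOX/XOX/O..*; (2,1)=+1→XOX/.OX/OX.; (2,2)=+1→XOX/.OX/O.X
ply 2, O at XOX/XOX/O.. | (2,1)=-1→XOX/XOX/OO.*; (2,2)=-1→XOX/XOX/O.O
ply 3, X at XOX/XOX/OO. | (2,2)=+1→XOX/XOX/OOX*
ply 4: XOX/XOX/OOX is terminal -1 (O); from XOX/.OX/O.. depth 10

PV length from [XOX/.OX/O..]: 3 plies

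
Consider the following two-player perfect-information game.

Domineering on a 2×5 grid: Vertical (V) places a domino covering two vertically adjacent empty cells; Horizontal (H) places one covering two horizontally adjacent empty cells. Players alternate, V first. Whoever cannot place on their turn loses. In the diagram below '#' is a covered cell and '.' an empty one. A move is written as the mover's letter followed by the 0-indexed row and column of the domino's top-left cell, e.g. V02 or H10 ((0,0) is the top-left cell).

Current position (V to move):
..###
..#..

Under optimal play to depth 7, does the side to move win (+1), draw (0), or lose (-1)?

ply 1, V at ..###/..#.. | V00=+1→#.###/#.#..*; V01=+1→.####/.##..
ply 2, H at #.###/#.#.. | H13=-1→#.###/#.###*
ply 3, V at #.###/#.### | V01=+1→#####/#####*
ply 4: #####/##### is terminal -1 (H); from ..###/..#.. depth 7

value(..###/..#.., V) = +1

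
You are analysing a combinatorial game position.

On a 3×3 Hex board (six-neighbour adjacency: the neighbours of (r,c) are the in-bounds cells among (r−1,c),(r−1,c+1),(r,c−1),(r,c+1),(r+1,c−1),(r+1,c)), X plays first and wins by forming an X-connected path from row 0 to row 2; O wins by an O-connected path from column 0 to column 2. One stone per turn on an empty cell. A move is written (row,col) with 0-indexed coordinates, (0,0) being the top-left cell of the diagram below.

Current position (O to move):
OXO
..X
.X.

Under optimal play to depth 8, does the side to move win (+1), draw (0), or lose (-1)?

value(OXO/..X/.X., O) = +1

p1 O@[OXO/..X/.X.]: (1,0)[OXO/O.X/.X.]-1 (1,1)[OXO/.OX/.X.]+1* (2,0)[OXO/..X/OX.]-1 (2,2)[OXO/..X/.XO]-1
p2 X@[OXO/.OX/.X.]: (1,0)[OXO/XOX/.X.]-1* (2,0)[OXO/.OX/XX.]-1 (2,2)[OXO/.OX/.XX]-1
p3 O@[OXO/XOX/.X.]: (2,0)[OXO/XOX/OX.]+1* (2,2)[OXO/XOX/.XO]-1
p4 X@[OXO/XOX/OX.] terminal -1; root [OXO/..X/.X.] d8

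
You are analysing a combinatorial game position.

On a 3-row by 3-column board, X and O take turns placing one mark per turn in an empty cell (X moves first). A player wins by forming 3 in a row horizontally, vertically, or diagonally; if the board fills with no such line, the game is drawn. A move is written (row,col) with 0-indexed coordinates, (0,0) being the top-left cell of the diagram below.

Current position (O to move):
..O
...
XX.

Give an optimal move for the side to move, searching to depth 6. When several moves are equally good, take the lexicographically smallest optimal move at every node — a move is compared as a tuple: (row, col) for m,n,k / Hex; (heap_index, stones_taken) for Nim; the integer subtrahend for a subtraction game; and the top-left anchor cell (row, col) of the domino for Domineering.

O's best at [..O/.../XX.]: (2,2)

[..O/.../XX.] O move#1: (0,0):-1/O.O/.../XX., (0,1):-1/.OO/.../XX., (1,0):-1/..O/O../XX., (1,1):-1/..O/.O./XX., (1,2):-1/..O/..O/XX., (2,2):+1/..O/.../XXO*
[..O/.../XXO] X move#2: (0,0):-1/X.O/.../XXO*, (0,1):-1/.XO/.../XXO, (1,0):-1/..O/X../XXO, (1,1):-1/..O/.X./XXO, (1,2):-1/..O/..X/XXO
[X.O/.../XXO] O move#3: (0,1):-1/XOO/.../XXO, (1,0):+0/X.O/O../XXO, (1,1):-1/X.O/.O./XXO, (1,2):+1/X.O/..O/XXO*
[X.O/..O/XXO] end (terminal -1, X#4); searched ..O/.../XX. to 6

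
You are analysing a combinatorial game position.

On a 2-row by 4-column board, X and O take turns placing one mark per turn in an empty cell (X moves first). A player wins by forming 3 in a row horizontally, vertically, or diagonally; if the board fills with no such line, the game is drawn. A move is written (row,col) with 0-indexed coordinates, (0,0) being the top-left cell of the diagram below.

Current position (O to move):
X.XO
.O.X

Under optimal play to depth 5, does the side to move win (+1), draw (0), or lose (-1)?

value(X.XO/.O.X, O) = 0

[X.XO/.O.X] O move#1: (0,1):+0/XOXO/.O.X*, (1,0):-1/X.XO/OO.X, (1,2):-1/X.XO/.OOX
[XOXO/.O.X] X move#2: (1,0):+0/XOXO/XO.X*, (1,2):+0/XOXO/.OXX
[XOXO/XO.X] O move#3: (1,2):+0/XOXO/XOOX*
[XOXO/XOOX] end (terminal +0, X#4); searched X.XO/.O.X to 5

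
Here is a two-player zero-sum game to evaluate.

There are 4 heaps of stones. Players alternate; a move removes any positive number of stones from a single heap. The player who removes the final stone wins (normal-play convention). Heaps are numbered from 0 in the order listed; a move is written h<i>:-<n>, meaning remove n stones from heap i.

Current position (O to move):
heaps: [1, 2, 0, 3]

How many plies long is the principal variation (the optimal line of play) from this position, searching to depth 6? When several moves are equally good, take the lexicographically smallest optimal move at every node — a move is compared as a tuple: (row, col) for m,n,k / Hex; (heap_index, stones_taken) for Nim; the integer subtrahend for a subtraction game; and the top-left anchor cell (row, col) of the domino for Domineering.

[(1,2,0,3)] O move#1: h0:-1:-1/(0,2,0,3)*, h1:-1:-1/(1,1,0,3), h1:-2:-1/(1,0,0,3), h3:-1:-1/(1,2,0,2), h3:-2:-1/(1,2,0,1), h3:-3:-1/(1,2,0,0)
[(0,2,0,3)] X move#2: h1:-1:-1/(0,1,0,3), h1:-2:-1/(0,0,0,3), h3:-1:+1/(0,2,0,2)*, h3:-2:-1/(0,2,0,1), h3:-3:-1/(0,2,0,0)
[(0,2,0,2)] O move#3: h1:-1:-1/(0,1,0,2)*, h1:-2:-1/(0,0,0,2), h3:-1:-1/(0,2,0,1), h3:-2:-1/(0,2,0,0)
[(0,1,0,2)] X move#4: h1:-1:-1/(0,0,0,2), h3:-1:+1/(0,1,0,1)*, h3:-2:-1/(0,1,0,0)
[(0,1,0,1)] O move#5: h1:-1:-1/(0,0,0,1)*, h3:-1:-1/(0,1,0,0)
[(0,0,0,1)] X move#6: h3:-1:+1/(0,0,0,0)*
[(0,0,0,0)] end (terminal -1, O#7); searched (1,2,0,3) to 6

PV length from [(1,2,0,3)]: 6 plies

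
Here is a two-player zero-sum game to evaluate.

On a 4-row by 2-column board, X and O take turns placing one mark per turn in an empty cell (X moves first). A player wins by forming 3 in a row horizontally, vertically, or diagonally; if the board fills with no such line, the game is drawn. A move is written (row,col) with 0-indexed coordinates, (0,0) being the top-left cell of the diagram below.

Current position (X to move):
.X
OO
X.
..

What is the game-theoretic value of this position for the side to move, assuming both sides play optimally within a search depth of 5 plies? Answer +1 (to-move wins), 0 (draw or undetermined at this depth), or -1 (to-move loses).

[.X/OO/X./..] X move#1: (0,0):+0/XX/OO/X./..*, (2,1):+0/.X/OO/XX/.., (3,0):+0/.X/OO/X./X., (3,1):+0/.X/OO/X./.X
[XX/OO/X./..] O move#2: (2,1):+0/XX/OO/XO/..*, (3,0):+0/XX/OO/X./O., (3,1):+0/XX/OO/X./.O
[XX/OO/XO/..] X move#3: (3,0):-1/XX/OO/XO/X., (3,1):+0/XX/OO/XO/.X*
[XX/OO/XO/.X] O move#4: (3,0):+0/XX/OO/XO/OX*
[XX/OO/XO/OX] end (terminal +0, X#5); searched .X/OO/X./.. to 5

value(.X/OO/X./.., X) = 0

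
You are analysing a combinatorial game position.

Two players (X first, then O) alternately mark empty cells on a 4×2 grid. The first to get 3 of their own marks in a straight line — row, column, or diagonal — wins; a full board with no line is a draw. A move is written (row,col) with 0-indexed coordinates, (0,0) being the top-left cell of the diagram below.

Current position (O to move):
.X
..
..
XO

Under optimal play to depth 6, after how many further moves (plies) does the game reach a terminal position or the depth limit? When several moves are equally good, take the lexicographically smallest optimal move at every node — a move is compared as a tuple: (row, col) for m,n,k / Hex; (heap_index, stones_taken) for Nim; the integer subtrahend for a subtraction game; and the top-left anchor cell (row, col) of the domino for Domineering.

PV length from [.X/../../XO]: 5 plies

ply 1, O at .X/../../XO | (0,0)=+0→OX/../../XO*; (1,0)=+0→.X/O./../XO; (1,1)=+0→.X/.O/../XO; (2,0)=+0→.X/../O./XO; (2,1)=+0→.X/../.O/XO
ply 2, X at OX/../../XO | (1,0)=+0→OX/X./../XO*; (1,1)=+0→OX/.X/../XO; (2,0)=+0→OX/../X./XO; (2,1)=+0→OX/../.X/XO
ply 3, O at OX/X./../XO | (1,1)=-1→OX/XO/../XO; (2,0)=+0→OX/X./O./XO*; (2,1)=-1→OX/X./.O/XO
ply 4, X at OX/X./O./XO | (1,1)=+0→OX/XX/O./XO*; (2,1)=+0→OX/X./OX/XO
ply 5, O at OX/XX/O./XO | (2,1)=+0→OX/XX/OO/XO*
ply 6: OX/XX/OO/XO is terminal +0 (X); from .X/../../XO depth 6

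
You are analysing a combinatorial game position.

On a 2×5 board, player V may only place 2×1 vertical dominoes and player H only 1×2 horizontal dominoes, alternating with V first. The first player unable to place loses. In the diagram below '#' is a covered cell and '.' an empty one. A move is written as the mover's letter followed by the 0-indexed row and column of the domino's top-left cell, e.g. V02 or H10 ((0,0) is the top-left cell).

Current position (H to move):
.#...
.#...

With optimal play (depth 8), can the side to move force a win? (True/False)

H winning at [.#.../.#...]: False

[.#.../.#...] H move#1: H02:-1/.###./.#...*, H03:-1/.#.##/.#..., H12:-1/.#.../.###., H13:-1/.#.../.#.##
[.###./.#...] V move#2: V00:-1/####./##..., V04:+1/.####/.#..#*
[.####/.#..#] H move#3: H12:-1/.####/.####*
[.####/.####] V move#4: V00:+1/#####/#####*
[#####/#####] end (terminal -1, H#5); searched .#.../.#... to 8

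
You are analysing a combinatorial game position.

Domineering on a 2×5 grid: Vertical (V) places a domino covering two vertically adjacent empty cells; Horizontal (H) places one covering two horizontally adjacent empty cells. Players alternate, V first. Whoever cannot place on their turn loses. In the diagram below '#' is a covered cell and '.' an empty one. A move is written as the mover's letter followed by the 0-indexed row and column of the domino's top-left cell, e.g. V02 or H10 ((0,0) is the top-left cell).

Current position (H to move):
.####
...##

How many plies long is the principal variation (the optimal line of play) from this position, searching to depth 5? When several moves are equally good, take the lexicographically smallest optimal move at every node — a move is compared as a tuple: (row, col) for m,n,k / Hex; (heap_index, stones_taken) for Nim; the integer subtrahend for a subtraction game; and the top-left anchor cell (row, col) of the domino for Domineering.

ply 1, H at .####/...## | H10=+1→.####/##.##*; H11=-1→.####/.####
ply 2: .####/##.## is terminal -1 (V); from .####/...## depth 5

PV length from [.####/...##]: 1 ply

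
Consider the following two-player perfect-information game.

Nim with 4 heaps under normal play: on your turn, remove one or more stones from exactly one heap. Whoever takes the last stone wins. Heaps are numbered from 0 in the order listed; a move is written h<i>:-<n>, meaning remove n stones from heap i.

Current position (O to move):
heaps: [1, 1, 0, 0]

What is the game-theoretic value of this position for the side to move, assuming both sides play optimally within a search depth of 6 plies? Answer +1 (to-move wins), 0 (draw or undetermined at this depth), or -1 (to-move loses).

value((1,1,0,0), O) = -1

p1 O@[(1,1,0,0)]: h0:-1[(0,1,0,0)]-1* h1:-1[(1,0,0,0)]-1
p2 X@[(0,1,0,0)]: h1:-1[(0,0,0,0)]+1*
p3 O@[(0,0,0,0)] terminal -1; root [(1,1,0,0)] d6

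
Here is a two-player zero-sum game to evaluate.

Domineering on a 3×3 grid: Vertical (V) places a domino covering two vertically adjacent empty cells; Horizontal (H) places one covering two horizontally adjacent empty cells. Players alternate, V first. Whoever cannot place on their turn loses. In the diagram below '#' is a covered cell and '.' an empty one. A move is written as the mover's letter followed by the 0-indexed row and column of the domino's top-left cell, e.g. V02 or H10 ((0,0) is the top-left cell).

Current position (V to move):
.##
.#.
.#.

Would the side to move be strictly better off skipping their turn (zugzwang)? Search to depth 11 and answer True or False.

p1 V@[.##/.#./.#.]: V00[###/##./.#.]+1* V10[.##/##./##.]+1 V12[.##/.##/.##]+1
p2 H@[###/##./.#.] terminal -1; root [.##/.#./.#.] d11
pass branch (H moves first from the same position):
  | p1 H@[.##/.#./.#.] terminal -1; root [.##/.#./.#.] d11
V moving scores +1; V passing scores +1

zugzwang(.##/.#./.#., V) = False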